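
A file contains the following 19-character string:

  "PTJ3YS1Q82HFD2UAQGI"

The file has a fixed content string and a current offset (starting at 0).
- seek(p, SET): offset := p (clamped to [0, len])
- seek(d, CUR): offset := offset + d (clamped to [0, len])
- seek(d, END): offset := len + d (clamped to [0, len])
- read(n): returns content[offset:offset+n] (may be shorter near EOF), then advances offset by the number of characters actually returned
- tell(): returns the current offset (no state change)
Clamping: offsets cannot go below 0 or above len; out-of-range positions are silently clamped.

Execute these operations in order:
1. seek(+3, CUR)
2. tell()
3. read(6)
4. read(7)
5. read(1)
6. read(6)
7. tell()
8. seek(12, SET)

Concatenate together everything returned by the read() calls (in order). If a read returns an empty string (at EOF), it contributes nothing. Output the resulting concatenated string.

After 1 (seek(+3, CUR)): offset=3
After 2 (tell()): offset=3
After 3 (read(6)): returned '3YS1Q8', offset=9
After 4 (read(7)): returned '2HFD2UA', offset=16
After 5 (read(1)): returned 'Q', offset=17
After 6 (read(6)): returned 'GI', offset=19
After 7 (tell()): offset=19
After 8 (seek(12, SET)): offset=12

Answer: 3YS1Q82HFD2UAQGI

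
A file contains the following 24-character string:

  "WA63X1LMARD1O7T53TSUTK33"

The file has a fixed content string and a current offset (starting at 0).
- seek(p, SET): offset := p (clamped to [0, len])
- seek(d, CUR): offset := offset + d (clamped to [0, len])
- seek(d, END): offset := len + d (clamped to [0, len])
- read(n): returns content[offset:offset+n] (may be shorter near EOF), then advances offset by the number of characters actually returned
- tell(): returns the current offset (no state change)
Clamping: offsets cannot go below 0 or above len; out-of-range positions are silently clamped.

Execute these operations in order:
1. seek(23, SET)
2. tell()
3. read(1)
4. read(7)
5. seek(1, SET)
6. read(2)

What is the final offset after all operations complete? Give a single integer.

After 1 (seek(23, SET)): offset=23
After 2 (tell()): offset=23
After 3 (read(1)): returned '3', offset=24
After 4 (read(7)): returned '', offset=24
After 5 (seek(1, SET)): offset=1
After 6 (read(2)): returned 'A6', offset=3

Answer: 3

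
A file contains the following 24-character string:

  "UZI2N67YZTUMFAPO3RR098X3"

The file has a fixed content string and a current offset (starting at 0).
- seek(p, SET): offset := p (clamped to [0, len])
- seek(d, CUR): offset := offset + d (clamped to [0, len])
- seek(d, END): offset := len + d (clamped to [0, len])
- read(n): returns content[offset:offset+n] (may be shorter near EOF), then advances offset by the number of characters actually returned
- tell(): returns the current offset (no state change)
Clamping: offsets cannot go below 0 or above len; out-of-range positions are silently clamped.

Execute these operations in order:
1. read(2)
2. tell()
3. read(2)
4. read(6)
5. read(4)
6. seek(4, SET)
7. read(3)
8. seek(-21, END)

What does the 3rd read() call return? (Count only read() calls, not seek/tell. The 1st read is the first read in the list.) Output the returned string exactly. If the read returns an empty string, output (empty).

Answer: N67YZT

Derivation:
After 1 (read(2)): returned 'UZ', offset=2
After 2 (tell()): offset=2
After 3 (read(2)): returned 'I2', offset=4
After 4 (read(6)): returned 'N67YZT', offset=10
After 5 (read(4)): returned 'UMFA', offset=14
After 6 (seek(4, SET)): offset=4
After 7 (read(3)): returned 'N67', offset=7
After 8 (seek(-21, END)): offset=3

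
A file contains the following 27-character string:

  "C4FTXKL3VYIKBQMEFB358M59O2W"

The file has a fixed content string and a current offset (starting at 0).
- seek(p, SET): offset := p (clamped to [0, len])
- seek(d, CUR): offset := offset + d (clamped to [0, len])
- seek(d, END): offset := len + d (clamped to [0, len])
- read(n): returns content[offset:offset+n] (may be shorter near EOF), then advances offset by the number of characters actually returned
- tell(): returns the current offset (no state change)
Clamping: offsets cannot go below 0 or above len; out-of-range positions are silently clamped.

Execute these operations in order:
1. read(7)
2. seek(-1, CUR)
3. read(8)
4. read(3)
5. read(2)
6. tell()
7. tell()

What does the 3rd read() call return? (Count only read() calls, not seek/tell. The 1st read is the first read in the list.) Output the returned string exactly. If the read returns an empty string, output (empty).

Answer: MEF

Derivation:
After 1 (read(7)): returned 'C4FTXKL', offset=7
After 2 (seek(-1, CUR)): offset=6
After 3 (read(8)): returned 'L3VYIKBQ', offset=14
After 4 (read(3)): returned 'MEF', offset=17
After 5 (read(2)): returned 'B3', offset=19
After 6 (tell()): offset=19
After 7 (tell()): offset=19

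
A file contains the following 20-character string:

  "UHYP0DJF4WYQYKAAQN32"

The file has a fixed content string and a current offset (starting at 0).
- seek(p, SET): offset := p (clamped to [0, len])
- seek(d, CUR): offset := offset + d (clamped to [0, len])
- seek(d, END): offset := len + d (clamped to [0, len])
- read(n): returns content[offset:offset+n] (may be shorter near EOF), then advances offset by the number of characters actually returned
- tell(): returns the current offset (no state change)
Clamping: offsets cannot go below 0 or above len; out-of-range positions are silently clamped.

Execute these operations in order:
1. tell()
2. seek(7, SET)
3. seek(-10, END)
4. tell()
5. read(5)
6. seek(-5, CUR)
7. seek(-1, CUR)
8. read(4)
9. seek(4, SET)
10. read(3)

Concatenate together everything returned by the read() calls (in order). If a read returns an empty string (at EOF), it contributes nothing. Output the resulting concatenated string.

Answer: YQYKAWYQY0DJ

Derivation:
After 1 (tell()): offset=0
After 2 (seek(7, SET)): offset=7
After 3 (seek(-10, END)): offset=10
After 4 (tell()): offset=10
After 5 (read(5)): returned 'YQYKA', offset=15
After 6 (seek(-5, CUR)): offset=10
After 7 (seek(-1, CUR)): offset=9
After 8 (read(4)): returned 'WYQY', offset=13
After 9 (seek(4, SET)): offset=4
After 10 (read(3)): returned '0DJ', offset=7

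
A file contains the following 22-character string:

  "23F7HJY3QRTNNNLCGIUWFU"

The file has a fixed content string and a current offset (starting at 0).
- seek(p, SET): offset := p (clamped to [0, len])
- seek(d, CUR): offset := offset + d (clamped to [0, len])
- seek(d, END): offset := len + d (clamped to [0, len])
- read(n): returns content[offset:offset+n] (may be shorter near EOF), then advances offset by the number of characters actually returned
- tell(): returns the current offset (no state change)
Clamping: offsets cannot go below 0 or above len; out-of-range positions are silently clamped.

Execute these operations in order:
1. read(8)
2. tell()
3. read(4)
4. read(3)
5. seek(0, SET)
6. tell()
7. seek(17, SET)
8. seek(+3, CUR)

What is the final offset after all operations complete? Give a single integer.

After 1 (read(8)): returned '23F7HJY3', offset=8
After 2 (tell()): offset=8
After 3 (read(4)): returned 'QRTN', offset=12
After 4 (read(3)): returned 'NNL', offset=15
After 5 (seek(0, SET)): offset=0
After 6 (tell()): offset=0
After 7 (seek(17, SET)): offset=17
After 8 (seek(+3, CUR)): offset=20

Answer: 20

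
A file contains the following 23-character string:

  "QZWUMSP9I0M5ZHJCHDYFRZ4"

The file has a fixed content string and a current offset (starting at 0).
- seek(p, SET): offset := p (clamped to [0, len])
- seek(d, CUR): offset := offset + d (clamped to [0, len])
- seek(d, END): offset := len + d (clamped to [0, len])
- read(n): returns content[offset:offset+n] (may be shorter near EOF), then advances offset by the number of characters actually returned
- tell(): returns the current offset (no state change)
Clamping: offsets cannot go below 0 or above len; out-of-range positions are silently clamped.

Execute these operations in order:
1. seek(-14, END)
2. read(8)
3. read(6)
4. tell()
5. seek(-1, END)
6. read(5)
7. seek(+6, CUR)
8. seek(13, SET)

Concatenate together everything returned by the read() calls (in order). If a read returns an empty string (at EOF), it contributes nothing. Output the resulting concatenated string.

Answer: 0M5ZHJCHDYFRZ44

Derivation:
After 1 (seek(-14, END)): offset=9
After 2 (read(8)): returned '0M5ZHJCH', offset=17
After 3 (read(6)): returned 'DYFRZ4', offset=23
After 4 (tell()): offset=23
After 5 (seek(-1, END)): offset=22
After 6 (read(5)): returned '4', offset=23
After 7 (seek(+6, CUR)): offset=23
After 8 (seek(13, SET)): offset=13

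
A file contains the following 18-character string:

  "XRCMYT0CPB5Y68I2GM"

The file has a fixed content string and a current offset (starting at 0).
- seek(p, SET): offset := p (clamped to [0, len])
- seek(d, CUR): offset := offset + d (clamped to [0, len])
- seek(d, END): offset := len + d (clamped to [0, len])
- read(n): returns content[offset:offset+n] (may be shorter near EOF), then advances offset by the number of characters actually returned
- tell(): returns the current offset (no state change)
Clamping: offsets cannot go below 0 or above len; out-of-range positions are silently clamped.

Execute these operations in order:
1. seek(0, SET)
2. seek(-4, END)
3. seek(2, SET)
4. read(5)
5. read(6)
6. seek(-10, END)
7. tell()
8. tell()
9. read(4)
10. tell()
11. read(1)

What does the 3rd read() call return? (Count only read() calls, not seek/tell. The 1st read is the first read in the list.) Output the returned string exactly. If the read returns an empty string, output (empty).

Answer: PB5Y

Derivation:
After 1 (seek(0, SET)): offset=0
After 2 (seek(-4, END)): offset=14
After 3 (seek(2, SET)): offset=2
After 4 (read(5)): returned 'CMYT0', offset=7
After 5 (read(6)): returned 'CPB5Y6', offset=13
After 6 (seek(-10, END)): offset=8
After 7 (tell()): offset=8
After 8 (tell()): offset=8
After 9 (read(4)): returned 'PB5Y', offset=12
After 10 (tell()): offset=12
After 11 (read(1)): returned '6', offset=13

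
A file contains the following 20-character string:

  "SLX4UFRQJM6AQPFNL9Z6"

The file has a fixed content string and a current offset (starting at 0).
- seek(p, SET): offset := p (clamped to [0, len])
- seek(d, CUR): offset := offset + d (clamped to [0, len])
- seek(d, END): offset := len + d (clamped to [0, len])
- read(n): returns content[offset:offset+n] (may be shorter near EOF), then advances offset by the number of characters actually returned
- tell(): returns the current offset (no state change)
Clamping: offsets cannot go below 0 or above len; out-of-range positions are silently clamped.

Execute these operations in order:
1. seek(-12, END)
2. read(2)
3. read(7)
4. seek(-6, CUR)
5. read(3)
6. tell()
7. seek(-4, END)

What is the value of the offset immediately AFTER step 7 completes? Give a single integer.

Answer: 16

Derivation:
After 1 (seek(-12, END)): offset=8
After 2 (read(2)): returned 'JM', offset=10
After 3 (read(7)): returned '6AQPFNL', offset=17
After 4 (seek(-6, CUR)): offset=11
After 5 (read(3)): returned 'AQP', offset=14
After 6 (tell()): offset=14
After 7 (seek(-4, END)): offset=16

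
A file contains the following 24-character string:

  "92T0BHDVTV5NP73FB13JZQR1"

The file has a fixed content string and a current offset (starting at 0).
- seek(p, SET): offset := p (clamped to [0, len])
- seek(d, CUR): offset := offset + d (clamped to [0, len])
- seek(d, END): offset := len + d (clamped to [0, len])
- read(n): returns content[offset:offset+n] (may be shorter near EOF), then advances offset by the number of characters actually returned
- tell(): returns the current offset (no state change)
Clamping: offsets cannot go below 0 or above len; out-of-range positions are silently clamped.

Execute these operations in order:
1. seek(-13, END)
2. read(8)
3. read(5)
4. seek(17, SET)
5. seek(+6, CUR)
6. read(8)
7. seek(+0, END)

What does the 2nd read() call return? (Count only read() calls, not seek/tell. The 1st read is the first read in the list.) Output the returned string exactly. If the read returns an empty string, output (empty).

Answer: JZQR1

Derivation:
After 1 (seek(-13, END)): offset=11
After 2 (read(8)): returned 'NP73FB13', offset=19
After 3 (read(5)): returned 'JZQR1', offset=24
After 4 (seek(17, SET)): offset=17
After 5 (seek(+6, CUR)): offset=23
After 6 (read(8)): returned '1', offset=24
After 7 (seek(+0, END)): offset=24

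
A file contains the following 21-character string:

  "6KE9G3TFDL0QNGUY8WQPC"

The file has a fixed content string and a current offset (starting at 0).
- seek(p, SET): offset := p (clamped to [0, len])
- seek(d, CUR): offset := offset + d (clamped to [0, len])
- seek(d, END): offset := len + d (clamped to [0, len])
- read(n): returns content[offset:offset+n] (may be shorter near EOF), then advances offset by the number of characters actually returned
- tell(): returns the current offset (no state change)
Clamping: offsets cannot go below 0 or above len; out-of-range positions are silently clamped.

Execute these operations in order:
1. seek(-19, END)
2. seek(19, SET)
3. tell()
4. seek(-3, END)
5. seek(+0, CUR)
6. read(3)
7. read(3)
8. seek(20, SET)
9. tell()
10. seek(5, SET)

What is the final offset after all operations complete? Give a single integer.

After 1 (seek(-19, END)): offset=2
After 2 (seek(19, SET)): offset=19
After 3 (tell()): offset=19
After 4 (seek(-3, END)): offset=18
After 5 (seek(+0, CUR)): offset=18
After 6 (read(3)): returned 'QPC', offset=21
After 7 (read(3)): returned '', offset=21
After 8 (seek(20, SET)): offset=20
After 9 (tell()): offset=20
After 10 (seek(5, SET)): offset=5

Answer: 5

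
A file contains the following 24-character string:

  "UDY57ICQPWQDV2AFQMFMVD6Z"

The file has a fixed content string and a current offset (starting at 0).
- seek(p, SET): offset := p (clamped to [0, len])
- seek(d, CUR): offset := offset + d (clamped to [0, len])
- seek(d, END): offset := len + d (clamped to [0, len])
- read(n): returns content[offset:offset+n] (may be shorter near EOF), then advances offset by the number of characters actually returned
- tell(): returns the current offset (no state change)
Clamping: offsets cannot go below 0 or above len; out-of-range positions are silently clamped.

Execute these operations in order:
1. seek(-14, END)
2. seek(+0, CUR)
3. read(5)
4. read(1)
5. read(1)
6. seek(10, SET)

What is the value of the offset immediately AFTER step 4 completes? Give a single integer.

After 1 (seek(-14, END)): offset=10
After 2 (seek(+0, CUR)): offset=10
After 3 (read(5)): returned 'QDV2A', offset=15
After 4 (read(1)): returned 'F', offset=16

Answer: 16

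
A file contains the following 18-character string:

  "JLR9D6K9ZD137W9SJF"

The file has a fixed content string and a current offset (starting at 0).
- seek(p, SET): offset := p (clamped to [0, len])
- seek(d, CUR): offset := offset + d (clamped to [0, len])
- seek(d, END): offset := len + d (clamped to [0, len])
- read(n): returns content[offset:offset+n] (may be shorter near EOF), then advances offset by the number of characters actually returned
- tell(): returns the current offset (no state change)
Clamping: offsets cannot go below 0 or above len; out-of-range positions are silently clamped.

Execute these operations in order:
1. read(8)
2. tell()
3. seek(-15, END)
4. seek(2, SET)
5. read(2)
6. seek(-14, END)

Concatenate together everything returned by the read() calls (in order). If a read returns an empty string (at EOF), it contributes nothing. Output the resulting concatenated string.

Answer: JLR9D6K9R9

Derivation:
After 1 (read(8)): returned 'JLR9D6K9', offset=8
After 2 (tell()): offset=8
After 3 (seek(-15, END)): offset=3
After 4 (seek(2, SET)): offset=2
After 5 (read(2)): returned 'R9', offset=4
After 6 (seek(-14, END)): offset=4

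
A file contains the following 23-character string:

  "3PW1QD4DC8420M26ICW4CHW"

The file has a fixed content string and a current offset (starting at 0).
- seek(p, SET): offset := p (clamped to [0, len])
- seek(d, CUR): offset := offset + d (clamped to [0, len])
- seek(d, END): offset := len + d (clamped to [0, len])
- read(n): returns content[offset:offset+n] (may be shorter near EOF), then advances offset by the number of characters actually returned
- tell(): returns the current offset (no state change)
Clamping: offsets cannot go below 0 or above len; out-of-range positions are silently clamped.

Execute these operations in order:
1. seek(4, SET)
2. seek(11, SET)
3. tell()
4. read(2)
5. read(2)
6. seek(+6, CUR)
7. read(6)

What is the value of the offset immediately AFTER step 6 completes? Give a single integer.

After 1 (seek(4, SET)): offset=4
After 2 (seek(11, SET)): offset=11
After 3 (tell()): offset=11
After 4 (read(2)): returned '20', offset=13
After 5 (read(2)): returned 'M2', offset=15
After 6 (seek(+6, CUR)): offset=21

Answer: 21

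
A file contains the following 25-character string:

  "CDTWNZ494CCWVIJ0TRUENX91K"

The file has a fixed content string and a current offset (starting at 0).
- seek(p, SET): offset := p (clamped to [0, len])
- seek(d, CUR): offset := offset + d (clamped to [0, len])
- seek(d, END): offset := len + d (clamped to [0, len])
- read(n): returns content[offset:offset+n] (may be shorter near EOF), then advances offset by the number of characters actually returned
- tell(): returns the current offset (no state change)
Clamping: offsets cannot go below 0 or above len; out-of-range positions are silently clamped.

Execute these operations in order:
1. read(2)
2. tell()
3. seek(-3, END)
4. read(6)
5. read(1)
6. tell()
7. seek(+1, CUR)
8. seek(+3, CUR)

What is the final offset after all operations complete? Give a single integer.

Answer: 25

Derivation:
After 1 (read(2)): returned 'CD', offset=2
After 2 (tell()): offset=2
After 3 (seek(-3, END)): offset=22
After 4 (read(6)): returned '91K', offset=25
After 5 (read(1)): returned '', offset=25
After 6 (tell()): offset=25
After 7 (seek(+1, CUR)): offset=25
After 8 (seek(+3, CUR)): offset=25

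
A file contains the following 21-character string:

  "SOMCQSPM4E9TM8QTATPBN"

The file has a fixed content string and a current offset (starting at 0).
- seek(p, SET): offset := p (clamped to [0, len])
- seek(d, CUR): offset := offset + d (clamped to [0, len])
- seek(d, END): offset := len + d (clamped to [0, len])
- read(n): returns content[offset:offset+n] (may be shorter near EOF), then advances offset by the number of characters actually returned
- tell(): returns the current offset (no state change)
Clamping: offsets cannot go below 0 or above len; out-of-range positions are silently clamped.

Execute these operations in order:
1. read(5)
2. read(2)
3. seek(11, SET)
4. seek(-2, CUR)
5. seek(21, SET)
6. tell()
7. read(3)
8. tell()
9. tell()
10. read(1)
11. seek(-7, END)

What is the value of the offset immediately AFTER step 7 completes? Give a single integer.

Answer: 21

Derivation:
After 1 (read(5)): returned 'SOMCQ', offset=5
After 2 (read(2)): returned 'SP', offset=7
After 3 (seek(11, SET)): offset=11
After 4 (seek(-2, CUR)): offset=9
After 5 (seek(21, SET)): offset=21
After 6 (tell()): offset=21
After 7 (read(3)): returned '', offset=21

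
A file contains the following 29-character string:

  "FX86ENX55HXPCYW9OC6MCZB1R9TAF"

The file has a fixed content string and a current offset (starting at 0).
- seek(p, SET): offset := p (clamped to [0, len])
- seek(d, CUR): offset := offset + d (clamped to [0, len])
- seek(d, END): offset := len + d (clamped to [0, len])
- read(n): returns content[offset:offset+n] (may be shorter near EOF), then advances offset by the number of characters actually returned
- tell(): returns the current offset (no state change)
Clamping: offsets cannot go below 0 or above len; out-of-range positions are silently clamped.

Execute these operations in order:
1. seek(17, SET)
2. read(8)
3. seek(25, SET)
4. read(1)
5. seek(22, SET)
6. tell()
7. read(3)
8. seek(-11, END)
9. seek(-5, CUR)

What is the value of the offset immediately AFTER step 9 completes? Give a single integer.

After 1 (seek(17, SET)): offset=17
After 2 (read(8)): returned 'C6MCZB1R', offset=25
After 3 (seek(25, SET)): offset=25
After 4 (read(1)): returned '9', offset=26
After 5 (seek(22, SET)): offset=22
After 6 (tell()): offset=22
After 7 (read(3)): returned 'B1R', offset=25
After 8 (seek(-11, END)): offset=18
After 9 (seek(-5, CUR)): offset=13

Answer: 13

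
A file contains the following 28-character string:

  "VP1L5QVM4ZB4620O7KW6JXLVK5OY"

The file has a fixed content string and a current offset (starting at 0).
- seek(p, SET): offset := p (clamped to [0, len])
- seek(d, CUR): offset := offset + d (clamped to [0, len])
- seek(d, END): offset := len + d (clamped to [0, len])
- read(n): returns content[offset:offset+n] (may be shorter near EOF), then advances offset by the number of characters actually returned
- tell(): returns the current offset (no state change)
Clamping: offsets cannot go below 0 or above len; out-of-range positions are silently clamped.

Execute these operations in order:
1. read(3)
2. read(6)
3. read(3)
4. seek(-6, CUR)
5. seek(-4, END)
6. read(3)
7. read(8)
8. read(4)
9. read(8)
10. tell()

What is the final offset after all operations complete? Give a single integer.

Answer: 28

Derivation:
After 1 (read(3)): returned 'VP1', offset=3
After 2 (read(6)): returned 'L5QVM4', offset=9
After 3 (read(3)): returned 'ZB4', offset=12
After 4 (seek(-6, CUR)): offset=6
After 5 (seek(-4, END)): offset=24
After 6 (read(3)): returned 'K5O', offset=27
After 7 (read(8)): returned 'Y', offset=28
After 8 (read(4)): returned '', offset=28
After 9 (read(8)): returned '', offset=28
After 10 (tell()): offset=28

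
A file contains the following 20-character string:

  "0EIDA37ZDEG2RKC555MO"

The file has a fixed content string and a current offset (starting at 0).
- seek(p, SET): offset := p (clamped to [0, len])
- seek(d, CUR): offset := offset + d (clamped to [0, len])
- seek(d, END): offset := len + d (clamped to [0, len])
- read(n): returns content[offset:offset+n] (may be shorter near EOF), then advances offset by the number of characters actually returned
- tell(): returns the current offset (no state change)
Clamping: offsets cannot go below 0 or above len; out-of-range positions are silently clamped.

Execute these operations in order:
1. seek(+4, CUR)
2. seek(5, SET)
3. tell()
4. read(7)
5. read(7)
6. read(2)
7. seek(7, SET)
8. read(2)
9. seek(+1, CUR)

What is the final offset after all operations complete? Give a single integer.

After 1 (seek(+4, CUR)): offset=4
After 2 (seek(5, SET)): offset=5
After 3 (tell()): offset=5
After 4 (read(7)): returned '37ZDEG2', offset=12
After 5 (read(7)): returned 'RKC555M', offset=19
After 6 (read(2)): returned 'O', offset=20
After 7 (seek(7, SET)): offset=7
After 8 (read(2)): returned 'ZD', offset=9
After 9 (seek(+1, CUR)): offset=10

Answer: 10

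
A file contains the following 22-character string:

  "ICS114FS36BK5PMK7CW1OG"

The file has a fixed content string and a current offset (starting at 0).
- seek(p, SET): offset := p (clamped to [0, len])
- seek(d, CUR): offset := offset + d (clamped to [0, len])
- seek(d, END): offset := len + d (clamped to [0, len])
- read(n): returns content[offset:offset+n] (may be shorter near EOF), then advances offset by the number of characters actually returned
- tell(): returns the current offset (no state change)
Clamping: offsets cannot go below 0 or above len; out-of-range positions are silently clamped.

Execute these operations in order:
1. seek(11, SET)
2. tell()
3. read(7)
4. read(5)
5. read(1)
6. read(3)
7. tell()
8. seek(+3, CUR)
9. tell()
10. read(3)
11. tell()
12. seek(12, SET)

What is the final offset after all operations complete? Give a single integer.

After 1 (seek(11, SET)): offset=11
After 2 (tell()): offset=11
After 3 (read(7)): returned 'K5PMK7C', offset=18
After 4 (read(5)): returned 'W1OG', offset=22
After 5 (read(1)): returned '', offset=22
After 6 (read(3)): returned '', offset=22
After 7 (tell()): offset=22
After 8 (seek(+3, CUR)): offset=22
After 9 (tell()): offset=22
After 10 (read(3)): returned '', offset=22
After 11 (tell()): offset=22
After 12 (seek(12, SET)): offset=12

Answer: 12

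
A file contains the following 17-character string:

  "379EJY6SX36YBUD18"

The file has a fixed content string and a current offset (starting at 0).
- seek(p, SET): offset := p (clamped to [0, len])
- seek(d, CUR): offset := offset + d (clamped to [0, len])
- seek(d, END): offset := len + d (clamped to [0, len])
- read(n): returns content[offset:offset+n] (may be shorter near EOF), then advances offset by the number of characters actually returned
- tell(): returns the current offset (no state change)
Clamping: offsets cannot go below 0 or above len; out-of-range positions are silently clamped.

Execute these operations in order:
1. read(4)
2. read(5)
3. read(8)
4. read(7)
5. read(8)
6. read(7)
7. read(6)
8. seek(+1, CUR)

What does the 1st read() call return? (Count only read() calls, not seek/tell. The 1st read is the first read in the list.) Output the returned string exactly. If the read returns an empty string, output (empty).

After 1 (read(4)): returned '379E', offset=4
After 2 (read(5)): returned 'JY6SX', offset=9
After 3 (read(8)): returned '36YBUD18', offset=17
After 4 (read(7)): returned '', offset=17
After 5 (read(8)): returned '', offset=17
After 6 (read(7)): returned '', offset=17
After 7 (read(6)): returned '', offset=17
After 8 (seek(+1, CUR)): offset=17

Answer: 379E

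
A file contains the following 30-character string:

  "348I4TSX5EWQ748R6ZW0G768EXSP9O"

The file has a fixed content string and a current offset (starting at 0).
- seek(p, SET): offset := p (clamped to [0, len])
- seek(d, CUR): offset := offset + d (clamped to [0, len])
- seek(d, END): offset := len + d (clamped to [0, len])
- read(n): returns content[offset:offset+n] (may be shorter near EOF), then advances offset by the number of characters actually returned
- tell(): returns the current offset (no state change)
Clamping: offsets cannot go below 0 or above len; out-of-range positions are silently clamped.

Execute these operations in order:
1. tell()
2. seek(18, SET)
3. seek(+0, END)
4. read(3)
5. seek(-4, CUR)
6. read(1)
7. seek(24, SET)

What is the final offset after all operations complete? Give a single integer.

Answer: 24

Derivation:
After 1 (tell()): offset=0
After 2 (seek(18, SET)): offset=18
After 3 (seek(+0, END)): offset=30
After 4 (read(3)): returned '', offset=30
After 5 (seek(-4, CUR)): offset=26
After 6 (read(1)): returned 'S', offset=27
After 7 (seek(24, SET)): offset=24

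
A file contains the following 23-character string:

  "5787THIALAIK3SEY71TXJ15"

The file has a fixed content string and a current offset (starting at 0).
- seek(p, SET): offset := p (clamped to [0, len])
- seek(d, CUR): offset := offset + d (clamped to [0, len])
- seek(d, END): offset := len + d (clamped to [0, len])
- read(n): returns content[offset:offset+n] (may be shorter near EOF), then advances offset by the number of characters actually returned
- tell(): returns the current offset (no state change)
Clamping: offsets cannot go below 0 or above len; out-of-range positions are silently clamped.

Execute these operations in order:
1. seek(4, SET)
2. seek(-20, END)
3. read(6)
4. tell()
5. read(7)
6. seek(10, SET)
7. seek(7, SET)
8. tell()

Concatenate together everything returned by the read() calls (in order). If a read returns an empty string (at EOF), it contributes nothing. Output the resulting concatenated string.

After 1 (seek(4, SET)): offset=4
After 2 (seek(-20, END)): offset=3
After 3 (read(6)): returned '7THIAL', offset=9
After 4 (tell()): offset=9
After 5 (read(7)): returned 'AIK3SEY', offset=16
After 6 (seek(10, SET)): offset=10
After 7 (seek(7, SET)): offset=7
After 8 (tell()): offset=7

Answer: 7THIALAIK3SEY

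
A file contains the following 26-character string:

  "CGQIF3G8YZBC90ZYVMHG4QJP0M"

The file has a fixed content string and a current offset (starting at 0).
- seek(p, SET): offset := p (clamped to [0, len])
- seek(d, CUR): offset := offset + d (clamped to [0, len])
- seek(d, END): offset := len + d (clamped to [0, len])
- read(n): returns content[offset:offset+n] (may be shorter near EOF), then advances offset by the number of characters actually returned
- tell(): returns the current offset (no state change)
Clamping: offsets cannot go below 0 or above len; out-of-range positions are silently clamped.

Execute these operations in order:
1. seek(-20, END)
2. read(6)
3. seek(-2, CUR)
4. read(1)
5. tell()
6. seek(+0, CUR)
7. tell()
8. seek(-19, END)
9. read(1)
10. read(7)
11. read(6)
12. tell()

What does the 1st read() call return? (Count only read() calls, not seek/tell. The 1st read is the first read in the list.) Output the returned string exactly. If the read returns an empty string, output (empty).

Answer: G8YZBC

Derivation:
After 1 (seek(-20, END)): offset=6
After 2 (read(6)): returned 'G8YZBC', offset=12
After 3 (seek(-2, CUR)): offset=10
After 4 (read(1)): returned 'B', offset=11
After 5 (tell()): offset=11
After 6 (seek(+0, CUR)): offset=11
After 7 (tell()): offset=11
After 8 (seek(-19, END)): offset=7
After 9 (read(1)): returned '8', offset=8
After 10 (read(7)): returned 'YZBC90Z', offset=15
After 11 (read(6)): returned 'YVMHG4', offset=21
After 12 (tell()): offset=21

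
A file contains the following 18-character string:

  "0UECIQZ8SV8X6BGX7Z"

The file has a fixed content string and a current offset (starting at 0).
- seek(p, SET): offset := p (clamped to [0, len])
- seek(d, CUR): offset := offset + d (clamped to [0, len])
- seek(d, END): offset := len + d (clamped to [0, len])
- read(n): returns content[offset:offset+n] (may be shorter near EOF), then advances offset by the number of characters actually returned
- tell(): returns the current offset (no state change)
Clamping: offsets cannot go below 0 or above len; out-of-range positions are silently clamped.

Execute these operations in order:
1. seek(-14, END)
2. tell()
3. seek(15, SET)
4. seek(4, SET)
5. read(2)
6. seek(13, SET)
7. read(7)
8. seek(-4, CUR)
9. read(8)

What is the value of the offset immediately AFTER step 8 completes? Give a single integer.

Answer: 14

Derivation:
After 1 (seek(-14, END)): offset=4
After 2 (tell()): offset=4
After 3 (seek(15, SET)): offset=15
After 4 (seek(4, SET)): offset=4
After 5 (read(2)): returned 'IQ', offset=6
After 6 (seek(13, SET)): offset=13
After 7 (read(7)): returned 'BGX7Z', offset=18
After 8 (seek(-4, CUR)): offset=14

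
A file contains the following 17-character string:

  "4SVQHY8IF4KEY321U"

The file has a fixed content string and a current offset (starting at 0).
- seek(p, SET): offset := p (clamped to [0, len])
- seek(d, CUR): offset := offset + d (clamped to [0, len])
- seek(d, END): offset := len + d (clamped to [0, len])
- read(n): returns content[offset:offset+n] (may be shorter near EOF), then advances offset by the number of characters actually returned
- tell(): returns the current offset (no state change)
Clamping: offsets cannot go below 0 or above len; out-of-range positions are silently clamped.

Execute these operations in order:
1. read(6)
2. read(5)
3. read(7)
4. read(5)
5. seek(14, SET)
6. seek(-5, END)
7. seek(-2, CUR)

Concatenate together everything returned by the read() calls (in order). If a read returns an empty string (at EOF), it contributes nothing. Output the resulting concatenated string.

After 1 (read(6)): returned '4SVQHY', offset=6
After 2 (read(5)): returned '8IF4K', offset=11
After 3 (read(7)): returned 'EY321U', offset=17
After 4 (read(5)): returned '', offset=17
After 5 (seek(14, SET)): offset=14
After 6 (seek(-5, END)): offset=12
After 7 (seek(-2, CUR)): offset=10

Answer: 4SVQHY8IF4KEY321U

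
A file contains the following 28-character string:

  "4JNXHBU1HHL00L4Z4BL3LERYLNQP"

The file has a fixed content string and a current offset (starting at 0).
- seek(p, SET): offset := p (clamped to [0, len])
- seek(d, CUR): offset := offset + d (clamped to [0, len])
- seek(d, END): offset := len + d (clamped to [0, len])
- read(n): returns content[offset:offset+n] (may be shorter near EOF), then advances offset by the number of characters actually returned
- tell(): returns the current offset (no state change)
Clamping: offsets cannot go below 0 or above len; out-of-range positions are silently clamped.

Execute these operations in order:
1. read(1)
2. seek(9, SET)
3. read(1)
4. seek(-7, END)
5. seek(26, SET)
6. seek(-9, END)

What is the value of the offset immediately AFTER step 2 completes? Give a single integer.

Answer: 9

Derivation:
After 1 (read(1)): returned '4', offset=1
After 2 (seek(9, SET)): offset=9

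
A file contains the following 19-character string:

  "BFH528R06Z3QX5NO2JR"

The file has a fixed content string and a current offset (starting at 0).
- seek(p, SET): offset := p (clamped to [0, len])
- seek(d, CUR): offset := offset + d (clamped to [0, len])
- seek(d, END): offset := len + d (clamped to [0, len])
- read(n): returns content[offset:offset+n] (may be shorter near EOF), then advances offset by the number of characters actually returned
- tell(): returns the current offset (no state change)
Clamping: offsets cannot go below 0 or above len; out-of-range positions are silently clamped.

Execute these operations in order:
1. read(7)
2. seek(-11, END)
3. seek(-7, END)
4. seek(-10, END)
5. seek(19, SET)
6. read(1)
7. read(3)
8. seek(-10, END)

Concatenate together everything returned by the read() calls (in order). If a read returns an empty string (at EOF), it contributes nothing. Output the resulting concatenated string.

After 1 (read(7)): returned 'BFH528R', offset=7
After 2 (seek(-11, END)): offset=8
After 3 (seek(-7, END)): offset=12
After 4 (seek(-10, END)): offset=9
After 5 (seek(19, SET)): offset=19
After 6 (read(1)): returned '', offset=19
After 7 (read(3)): returned '', offset=19
After 8 (seek(-10, END)): offset=9

Answer: BFH528R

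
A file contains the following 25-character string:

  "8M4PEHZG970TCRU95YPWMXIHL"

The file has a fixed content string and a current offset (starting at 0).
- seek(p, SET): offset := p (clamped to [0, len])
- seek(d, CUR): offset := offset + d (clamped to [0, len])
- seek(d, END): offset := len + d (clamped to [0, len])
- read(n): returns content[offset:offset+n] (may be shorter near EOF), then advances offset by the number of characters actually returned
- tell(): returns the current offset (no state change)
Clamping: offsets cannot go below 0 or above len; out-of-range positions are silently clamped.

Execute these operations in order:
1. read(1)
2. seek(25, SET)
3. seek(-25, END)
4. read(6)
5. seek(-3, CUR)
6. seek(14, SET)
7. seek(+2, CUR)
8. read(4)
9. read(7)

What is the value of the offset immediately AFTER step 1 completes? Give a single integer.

Answer: 1

Derivation:
After 1 (read(1)): returned '8', offset=1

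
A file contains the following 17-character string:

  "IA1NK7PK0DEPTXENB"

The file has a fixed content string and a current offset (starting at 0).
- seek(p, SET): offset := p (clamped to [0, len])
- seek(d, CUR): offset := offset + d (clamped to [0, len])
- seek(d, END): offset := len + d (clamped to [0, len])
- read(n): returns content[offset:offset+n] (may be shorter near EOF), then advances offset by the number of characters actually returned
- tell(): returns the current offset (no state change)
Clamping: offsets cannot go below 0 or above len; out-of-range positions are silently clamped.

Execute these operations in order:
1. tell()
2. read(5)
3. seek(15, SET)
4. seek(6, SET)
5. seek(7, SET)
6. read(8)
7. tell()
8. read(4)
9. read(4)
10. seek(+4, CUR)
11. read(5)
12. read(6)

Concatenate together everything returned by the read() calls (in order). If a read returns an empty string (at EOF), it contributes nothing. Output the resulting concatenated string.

Answer: IA1NKK0DEPTXENB

Derivation:
After 1 (tell()): offset=0
After 2 (read(5)): returned 'IA1NK', offset=5
After 3 (seek(15, SET)): offset=15
After 4 (seek(6, SET)): offset=6
After 5 (seek(7, SET)): offset=7
After 6 (read(8)): returned 'K0DEPTXE', offset=15
After 7 (tell()): offset=15
After 8 (read(4)): returned 'NB', offset=17
After 9 (read(4)): returned '', offset=17
After 10 (seek(+4, CUR)): offset=17
After 11 (read(5)): returned '', offset=17
After 12 (read(6)): returned '', offset=17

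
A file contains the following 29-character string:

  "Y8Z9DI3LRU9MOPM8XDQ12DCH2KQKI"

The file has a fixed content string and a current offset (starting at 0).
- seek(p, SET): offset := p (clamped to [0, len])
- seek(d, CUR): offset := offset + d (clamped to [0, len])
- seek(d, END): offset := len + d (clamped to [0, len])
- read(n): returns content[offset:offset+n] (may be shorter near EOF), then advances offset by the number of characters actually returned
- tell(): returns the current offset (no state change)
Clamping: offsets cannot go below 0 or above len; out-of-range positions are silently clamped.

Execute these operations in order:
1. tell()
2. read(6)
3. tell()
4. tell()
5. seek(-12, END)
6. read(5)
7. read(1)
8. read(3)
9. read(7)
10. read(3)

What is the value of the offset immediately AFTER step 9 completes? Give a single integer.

Answer: 29

Derivation:
After 1 (tell()): offset=0
After 2 (read(6)): returned 'Y8Z9DI', offset=6
After 3 (tell()): offset=6
After 4 (tell()): offset=6
After 5 (seek(-12, END)): offset=17
After 6 (read(5)): returned 'DQ12D', offset=22
After 7 (read(1)): returned 'C', offset=23
After 8 (read(3)): returned 'H2K', offset=26
After 9 (read(7)): returned 'QKI', offset=29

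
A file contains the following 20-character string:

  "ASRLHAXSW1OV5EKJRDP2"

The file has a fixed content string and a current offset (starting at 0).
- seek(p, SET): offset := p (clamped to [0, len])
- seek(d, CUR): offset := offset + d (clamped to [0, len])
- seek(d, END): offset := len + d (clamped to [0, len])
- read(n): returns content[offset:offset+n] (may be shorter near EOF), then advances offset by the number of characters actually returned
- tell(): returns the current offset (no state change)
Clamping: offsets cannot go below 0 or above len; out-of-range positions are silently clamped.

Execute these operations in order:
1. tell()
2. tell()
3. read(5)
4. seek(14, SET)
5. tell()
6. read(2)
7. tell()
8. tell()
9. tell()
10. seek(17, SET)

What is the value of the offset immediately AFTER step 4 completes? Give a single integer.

After 1 (tell()): offset=0
After 2 (tell()): offset=0
After 3 (read(5)): returned 'ASRLH', offset=5
After 4 (seek(14, SET)): offset=14

Answer: 14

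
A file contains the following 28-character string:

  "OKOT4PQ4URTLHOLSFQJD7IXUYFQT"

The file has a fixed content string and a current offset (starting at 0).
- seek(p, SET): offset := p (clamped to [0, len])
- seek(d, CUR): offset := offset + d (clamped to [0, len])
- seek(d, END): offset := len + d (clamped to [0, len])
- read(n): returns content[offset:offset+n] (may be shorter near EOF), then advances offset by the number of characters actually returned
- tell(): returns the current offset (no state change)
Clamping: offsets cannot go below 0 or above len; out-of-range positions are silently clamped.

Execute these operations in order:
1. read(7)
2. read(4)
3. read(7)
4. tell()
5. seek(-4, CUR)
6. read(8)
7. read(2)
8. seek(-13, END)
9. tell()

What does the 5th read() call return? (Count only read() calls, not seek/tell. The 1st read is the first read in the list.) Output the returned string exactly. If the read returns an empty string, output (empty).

Answer: XU

Derivation:
After 1 (read(7)): returned 'OKOT4PQ', offset=7
After 2 (read(4)): returned '4URT', offset=11
After 3 (read(7)): returned 'LHOLSFQ', offset=18
After 4 (tell()): offset=18
After 5 (seek(-4, CUR)): offset=14
After 6 (read(8)): returned 'LSFQJD7I', offset=22
After 7 (read(2)): returned 'XU', offset=24
After 8 (seek(-13, END)): offset=15
After 9 (tell()): offset=15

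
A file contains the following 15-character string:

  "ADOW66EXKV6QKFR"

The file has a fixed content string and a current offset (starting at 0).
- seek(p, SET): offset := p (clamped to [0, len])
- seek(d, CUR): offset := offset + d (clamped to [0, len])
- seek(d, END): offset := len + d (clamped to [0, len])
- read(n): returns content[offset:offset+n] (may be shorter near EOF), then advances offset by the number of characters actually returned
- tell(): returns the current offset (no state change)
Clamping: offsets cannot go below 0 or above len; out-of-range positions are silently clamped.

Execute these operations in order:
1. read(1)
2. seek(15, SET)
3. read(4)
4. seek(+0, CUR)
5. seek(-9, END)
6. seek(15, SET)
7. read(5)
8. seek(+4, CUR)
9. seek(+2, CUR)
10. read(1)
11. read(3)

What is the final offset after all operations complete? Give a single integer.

Answer: 15

Derivation:
After 1 (read(1)): returned 'A', offset=1
After 2 (seek(15, SET)): offset=15
After 3 (read(4)): returned '', offset=15
After 4 (seek(+0, CUR)): offset=15
After 5 (seek(-9, END)): offset=6
After 6 (seek(15, SET)): offset=15
After 7 (read(5)): returned '', offset=15
After 8 (seek(+4, CUR)): offset=15
After 9 (seek(+2, CUR)): offset=15
After 10 (read(1)): returned '', offset=15
After 11 (read(3)): returned '', offset=15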